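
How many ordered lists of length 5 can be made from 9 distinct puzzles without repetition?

P(9,5) = 9!/(9-5)! = 9!/4!.

Final answer: P(9,5) = 15120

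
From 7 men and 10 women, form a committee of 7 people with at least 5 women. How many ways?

Sum over valid woman counts:
C(10,5)C(7,2) = 5292
C(10,6)C(7,1) = 1470
C(10,7)C(7,0) = 120
Total: 5292 + 1470 + 120.

Final answer: 6882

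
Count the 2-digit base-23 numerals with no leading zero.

These are the integers in [23^1, 23^2), so the count is 23^2 - 23^1 = 22 x 23^1.

Final answer: 506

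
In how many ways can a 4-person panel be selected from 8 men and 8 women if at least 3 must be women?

Sum over valid woman counts:
C(8,3)C(8,1) = 448
C(8,4)C(8,0) = 70
Total: 448 + 70.

Final answer: 518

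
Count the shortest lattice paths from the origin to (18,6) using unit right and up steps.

Each path has 18 right steps and 6 up steps in some order (24 steps total).
Choose which 6 of the 24 steps are up: C(24,6).

Final answer: C(24,6) = 134596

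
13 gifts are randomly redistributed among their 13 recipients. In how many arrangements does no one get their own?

D(n) = (n-1)(D(n-1) + D(n-2)), D(0)=1, D(1)=0.
D(2) = 1 x (0 + 1) = 1
D(3) = 2 x (1 + 0) = 2
D(4) = 3 x (2 + 1) = 9
D(5) = 4 x (9 + 2) = 44
D(6) = 5 x (44 + 9) = 265
D(7) = 6 x (265 + 44) = 1854
D(8) = 7 x (1854 + 265) = 14833
D(9) = 8 x (14833 + 1854) = 133496
D(10) = 9 x (133496 + 14833) = 1334961
D(11) = 10 x (1334961 + 133496) = 14684570
D(12) = 11 x (14684570 + 1334961) = 176214841
D(13) = 12 x (D(12) + D(11)) = 12 x (176214841 + 14684570)

Final answer: D(13) = 2290792932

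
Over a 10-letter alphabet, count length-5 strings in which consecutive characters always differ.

Let g(n) count such strings. g(1) = 10, and each valid string of length n-1 extends in 9 ways (any symbol but the last), so g(n) = 9 g(n-1).
Total: g(5) = 10 x 9^4.

Final answer: 10 x 9^{4} = 65610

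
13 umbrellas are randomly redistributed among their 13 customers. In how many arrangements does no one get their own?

Use the recurrence D(n) = (n-1)(D(n-1) + D(n-2)) with D(0)=1, D(1)=0.
D(2) = 1 x (0 + 1) = 1
D(3) = 2 x (1 + 0) = 2
D(4) = 3 x (2 + 1) = 9
D(5) = 4 x (9 + 2) = 44
D(6) = 5 x (44 + 9) = 265
D(7) = 6 x (265 + 44) = 1854
D(8) = 7 x (1854 + 265) = 14833
D(9) = 8 x (14833 + 1854) = 133496
D(10) = 9 x (133496 + 14833) = 1334961
D(11) = 10 x (1334961 + 133496) = 14684570
D(12) = 11 x (14684570 + 1334961) = 176214841
D(13) = 12 x (D(12) + D(11)) = 12 x (176214841 + 14684570)

Final answer: D(13) = 2290792932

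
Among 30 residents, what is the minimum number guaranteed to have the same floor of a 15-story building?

There are 15 possible values for floor of a 15-story building. With 30 residents and 15 categories, by pigeonhole: ceiling(30/15).

Final answer: 2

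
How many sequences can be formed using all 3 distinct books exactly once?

The number of ways to arrange 3 distinct objects is 3!.

Final answer: 3! = 6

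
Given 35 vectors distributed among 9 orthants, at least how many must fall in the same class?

By pigeonhole with 35 objects and 9 categories: ceiling(35/9).

Final answer: 4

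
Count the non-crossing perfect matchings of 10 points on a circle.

This is counted by the nth Catalan number C_n. Here n = 10/2 = 5.
Using C_0 = 1 and C_(k+1) = C_k x 2(2k+1)/(k+2), build up term by term: C_1=1, C_2=2, C_3=5, C_4=14, C_5=42.

Final answer: C_{5} = 42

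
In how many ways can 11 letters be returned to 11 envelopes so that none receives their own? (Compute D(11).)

Use the recurrence D(n) = (n-1)(D(n-1) + D(n-2)) with D(0)=1, D(1)=0.
D(2) = 1 x (0 + 1) = 1
D(3) = 2 x (1 + 0) = 2
D(4) = 3 x (2 + 1) = 9
D(5) = 4 x (9 + 2) = 44
D(6) = 5 x (44 + 9) = 265
D(7) = 6 x (265 + 44) = 1854
D(8) = 7 x (1854 + 265) = 14833
D(9) = 8 x (14833 + 1854) = 133496
D(10) = 9 x (133496 + 14833) = 1334961
D(11) = 10 x (D(10) + D(9)) = 10 x (1334961 + 133496)

Final answer: D(11) = 14684570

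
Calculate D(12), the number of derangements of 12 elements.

Derangements satisfy D(n) = (n-1)(D(n-1) + D(n-2)), starting from D(0)=1, D(1)=0.
D(2) = 1 x (0 + 1) = 1
D(3) = 2 x (1 + 0) = 2
D(4) = 3 x (2 + 1) = 9
D(5) = 4 x (9 + 2) = 44
D(6) = 5 x (44 + 9) = 265
D(7) = 6 x (265 + 44) = 1854
D(8) = 7 x (1854 + 265) = 14833
D(9) = 8 x (14833 + 1854) = 133496
D(10) = 9 x (133496 + 14833) = 1334961
D(11) = 10 x (1334961 + 133496) = 14684570
D(12) = 11 x (D(11) + D(10)) = 11 x (14684570 + 1334961)

Final answer: D(12) = 176214841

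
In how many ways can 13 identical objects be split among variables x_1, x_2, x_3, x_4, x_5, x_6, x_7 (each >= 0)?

Stars and bars with 13 stars and 6 bars:
C(13+7-1, 7-1) = C(19,6).

Final answer: C(19,6) = 27132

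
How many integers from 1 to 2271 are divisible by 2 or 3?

Multiples of 2: 1135. Multiples of 3: 757. Of both (lcm=6): 378.
By inclusion-exclusion: 1135 + 757 - 378.

Final answer: 1514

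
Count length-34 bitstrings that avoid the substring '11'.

Let a(n) count valid strings. If the last bit is 0 the prefix is any valid string of length n-1; if it is 1 the string must end in 01 with a valid prefix of length n-2. So a(n) = a(n-1) + a(n-2), a(1)=2, a(2)=3.
Building up term by term: a(1)=2, a(2)=3, a(3)=5, a(4)=8, a(5)=13, a(6)=21, a(7)=34, a(8)=55, a(9)=89, a(10)=144, a(11)=233, a(12)=377, a(13)=610, a(14)=987, a(15)=1597, a(16)=2584, a(17)=4181, a(18)=6765, a(19)=10946, a(20)=17711, a(21)=28657, a(22)=46368, a(23)=75025, a(24)=121393, a(25)=196418, a(26)=317811, a(27)=514229, a(28)=832040, a(29)=1346269, a(30)=2178309, a(31)=3524578, a(32)=5702887, a(33)=9227465, a(34)=14930352.

Final answer: 14930352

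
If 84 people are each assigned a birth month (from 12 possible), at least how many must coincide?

There are 12 possible values for birth month. With 84 people and 12 categories, by pigeonhole: ceiling(84/12).

Final answer: 7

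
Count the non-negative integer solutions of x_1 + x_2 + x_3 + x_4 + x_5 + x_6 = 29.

Stars and bars with 29 stars and 5 bars:
C(29+6-1, 6-1) = C(34,5).

Final answer: C(34,5) = 278256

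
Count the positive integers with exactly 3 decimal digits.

The leading digit cannot be 0 (9 options); the other 2 digits can be anything (10 options each).
Total: 9 x 10^2.

Final answer: 900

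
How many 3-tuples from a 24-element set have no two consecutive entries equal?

First character: 24 choices. Each subsequent: 23 choices (must differ from the previous one).
Total: 24 x 23^2.

Final answer: 24 x 23^{2} = 12696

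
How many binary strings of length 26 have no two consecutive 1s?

A valid string ends in 0 (append to any length-(n-1) valid string) or in 01 (append to any length-(n-2) valid string), so a(n) = a(n-1) + a(n-2) with a(1)=2, a(2)=3.
Building up term by term: a(1)=2, a(2)=3, a(3)=5, a(4)=8, a(5)=13, a(6)=21, a(7)=34, a(8)=55, a(9)=89, a(10)=144, a(11)=233, a(12)=377, a(13)=610, a(14)=987, a(15)=1597, a(16)=2584, a(17)=4181, a(18)=6765, a(19)=10946, a(20)=17711, a(21)=28657, a(22)=46368, a(23)=75025, a(24)=121393, a(25)=196418, a(26)=317811.

Final answer: 317811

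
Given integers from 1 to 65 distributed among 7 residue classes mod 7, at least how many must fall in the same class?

By pigeonhole with 65 objects and 7 categories: ceiling(65/7).

Final answer: 10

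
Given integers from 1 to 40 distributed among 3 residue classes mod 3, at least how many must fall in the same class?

By pigeonhole with 40 objects and 3 categories: ceiling(40/3).

Final answer: 14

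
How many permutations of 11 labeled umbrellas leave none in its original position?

Use the recurrence D(n) = (n-1)(D(n-1) + D(n-2)) with D(0)=1, D(1)=0.
D(2) = 1 x (0 + 1) = 1
D(3) = 2 x (1 + 0) = 2
D(4) = 3 x (2 + 1) = 9
D(5) = 4 x (9 + 2) = 44
D(6) = 5 x (44 + 9) = 265
D(7) = 6 x (265 + 44) = 1854
D(8) = 7 x (1854 + 265) = 14833
D(9) = 8 x (14833 + 1854) = 133496
D(10) = 9 x (133496 + 14833) = 1334961
D(11) = 10 x (D(10) + D(9)) = 10 x (1334961 + 133496)

Final answer: D(11) = 14684570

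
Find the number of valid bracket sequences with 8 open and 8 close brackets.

The structures are counted by the Catalan number C_n. Here n = 8 (pairs).
Using C_0 = 1 and C_(k+1) = C_k x 2(2k+1)/(k+2), build up term by term: C_1=1, C_2=2, C_3=5, C_4=14, C_5=42, C_6=132, C_7=429, C_8=1430.

Final answer: C_{8} = 1430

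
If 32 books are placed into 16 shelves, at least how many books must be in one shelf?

By the pigeonhole principle: ceiling(32/16).

Final answer: 2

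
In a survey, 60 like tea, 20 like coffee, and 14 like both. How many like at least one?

|A union B| = |A| + |B| - |A intersect B| = 60 + 20 - 14.

Final answer: 66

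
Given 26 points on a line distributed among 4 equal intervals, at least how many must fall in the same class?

By pigeonhole with 26 objects and 4 categories: ceiling(26/4).

Final answer: 7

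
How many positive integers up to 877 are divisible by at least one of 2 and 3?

Multiples of 2: 438. Multiples of 3: 292. Of both (lcm=6): 146.
By inclusion-exclusion: 438 + 292 - 146.

Final answer: 584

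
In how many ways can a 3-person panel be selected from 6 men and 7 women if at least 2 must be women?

Sum over valid woman counts:
C(7,2)C(6,1) = 126
C(7,3)C(6,0) = 35
Total: 126 + 35.

Final answer: 161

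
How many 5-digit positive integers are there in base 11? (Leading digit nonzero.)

In base 11, the leading digit has 10 choices (1..10); each of the remaining 4 digits has 11 choices.
Total: 10 x 11^4.

Final answer: 146410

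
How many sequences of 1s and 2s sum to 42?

Let f(n) be the number of climbs. Removing the last move (1 or 2 steps) gives f(n) = f(n-1) + f(n-2); base cases f(1)=1, f(2)=2.
Computing successive values: f(1)=1, f(2)=2, f(3)=3, f(4)=5, f(5)=8, f(6)=13, f(7)=21, f(8)=34, f(9)=55, f(10)=89, f(11)=144, f(12)=233, f(13)=377, f(14)=610, f(15)=987, f(16)=1597, f(17)=2584, f(18)=4181, f(19)=6765, f(20)=10946, f(21)=17711, f(22)=28657, f(23)=46368, f(24)=75025, f(25)=121393, f(26)=196418, f(27)=317811, f(28)=514229, f(29)=832040, f(30)=1346269, f(31)=2178309, f(32)=3524578, f(33)=5702887, f(34)=9227465, f(35)=14930352, f(36)=24157817, f(37)=39088169, f(38)=63245986, f(39)=102334155, f(40)=165580141, f(41)=267914296, f(42)=433494437.

Final answer: 433494437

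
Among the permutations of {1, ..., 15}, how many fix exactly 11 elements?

Choose which 11 elements are fixed: C(15,11) = 1365.
Derange the remaining 4 using D(j) = (j-1)(D(j-1) + D(j-2)), D(0)=1, D(1)=0: D(2)=1, D(3)=2, D(4)=9.
Total: 1365 x 9.

Final answer: C(15,11) D(4) = 12285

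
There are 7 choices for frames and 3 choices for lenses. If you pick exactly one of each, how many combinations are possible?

By the multiplication principle: 7 x 3.

Final answer: 21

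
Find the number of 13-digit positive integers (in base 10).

The leading digit cannot be 0 (9 options); the other 12 digits can be anything (10 options each).
Total: 9 x 10^12.

Final answer: 9000000000000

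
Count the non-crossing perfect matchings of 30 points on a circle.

This is a standard Catalan-number count: the answer is C_n. Here n = 30/2 = 15.
C_n = C(2n,n) - C(2n,n+1), so C_{15} = C(30,15) - C(30,16) = 155117520 - 145422675.

Final answer: C_{15} = 9694845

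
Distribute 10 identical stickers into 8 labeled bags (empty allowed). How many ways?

Stars and bars: C(n+k-1, k-1) = C(17,7).

Final answer: C(17,7) = 19448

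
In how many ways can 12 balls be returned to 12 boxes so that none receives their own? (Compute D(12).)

Derangements satisfy D(n) = (n-1)(D(n-1) + D(n-2)), starting from D(0)=1, D(1)=0.
D(2) = 1 x (0 + 1) = 1
D(3) = 2 x (1 + 0) = 2
D(4) = 3 x (2 + 1) = 9
D(5) = 4 x (9 + 2) = 44
D(6) = 5 x (44 + 9) = 265
D(7) = 6 x (265 + 44) = 1854
D(8) = 7 x (1854 + 265) = 14833
D(9) = 8 x (14833 + 1854) = 133496
D(10) = 9 x (133496 + 14833) = 1334961
D(11) = 10 x (1334961 + 133496) = 14684570
D(12) = 11 x (D(11) + D(10)) = 11 x (14684570 + 1334961)

Final answer: D(12) = 176214841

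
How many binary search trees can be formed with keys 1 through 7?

This is counted by the nth Catalan number C_n. Here n = 7.
C_n = C(2n,n)/(n+1), so C_{7} = C(14,7)/8 = 3432/8.

Final answer: C_{7} = 429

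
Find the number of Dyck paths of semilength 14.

Total monotonic paths to (14,14): C(28,14) = 40116600.
Reflecting each bad path at its first crossing gives a bijection with paths to (13,15): C(28,15) = 37442160.
Valid Dyck paths: 40116600 - 37442160.
(Check: C(28,14) - C(28,15) = C(28,14)/15, the Catalan number C_{14}.)

Final answer: C_{14} = 2674440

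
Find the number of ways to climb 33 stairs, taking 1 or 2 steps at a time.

Condition on the final move: it is a 1-step (f(n-1) ways to get there) or a 2-step (f(n-2) ways), so f(n) = f(n-1) + f(n-2), with f(1)=1, f(2)=2.
Computing successive values: f(1)=1, f(2)=2, f(3)=3, f(4)=5, f(5)=8, f(6)=13, f(7)=21, f(8)=34, f(9)=55, f(10)=89, f(11)=144, f(12)=233, f(13)=377, f(14)=610, f(15)=987, f(16)=1597, f(17)=2584, f(18)=4181, f(19)=6765, f(20)=10946, f(21)=17711, f(22)=28657, f(23)=46368, f(24)=75025, f(25)=121393, f(26)=196418, f(27)=317811, f(28)=514229, f(29)=832040, f(30)=1346269, f(31)=2178309, f(32)=3524578, f(33)=5702887.

Final answer: 5702887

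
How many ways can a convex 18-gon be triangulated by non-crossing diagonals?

The structures are counted by the Catalan number C_n. Here n = 18 - 2 = 16.
C_n = C(2n,n)/(n+1), so C_{16} = C(32,16)/17 = 601080390/17.

Final answer: C_{16} = 35357670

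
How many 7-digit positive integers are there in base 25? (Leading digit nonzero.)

These are the integers in [25^6, 25^7), so the count is 25^7 - 25^6 = 24 x 25^6.

Final answer: 5859375000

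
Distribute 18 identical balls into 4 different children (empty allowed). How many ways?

Stars and bars: C(n+k-1, k-1) = C(21,3).

Final answer: C(21,3) = 1330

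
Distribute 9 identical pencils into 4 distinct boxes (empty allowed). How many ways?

Stars and bars: C(n+k-1, k-1) = C(12,3).

Final answer: C(12,3) = 220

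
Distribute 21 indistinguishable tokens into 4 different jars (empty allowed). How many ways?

Stars and bars: C(n+k-1, k-1) = C(24,3).

Final answer: C(24,3) = 2024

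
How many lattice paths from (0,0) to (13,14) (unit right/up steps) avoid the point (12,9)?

Total paths to (13,14): C(27,14) = 20058300.
Paths through (12,9): C(21,9) x C(6,5) = 1763580.
Avoiding (12,9): 20058300 - 1763580.

Final answer: 18294720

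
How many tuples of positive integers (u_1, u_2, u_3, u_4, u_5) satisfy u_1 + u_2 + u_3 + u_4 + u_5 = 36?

Substitute u'_i = u_i - 1 (so u'_i >= 0). Then sum u'_i = 36 - 5 = 31.
Stars and bars: C(31+5-1, 5-1) = C(35,4).

Final answer: C(35,4) = 52360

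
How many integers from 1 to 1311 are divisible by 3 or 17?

Multiples of 3: 437. Multiples of 17: 77. Of both (lcm=51): 25.
By inclusion-exclusion: 437 + 77 - 25.

Final answer: 489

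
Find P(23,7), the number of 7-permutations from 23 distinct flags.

P(23,7) = 23!/(23-7)! = 23!/16!.

Final answer: P(23,7) = 1235591280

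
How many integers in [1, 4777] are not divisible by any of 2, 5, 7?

|div by 2|=2388, |div by 5|=955, |div by 7|=682.
|div by 2&5|=477, |div by 2&7|=341, |div by 5&7|=136, |div by all|=68.
By inclusion-exclusion, divisible by at least one: 2388+955+682-477-341-136+68 = 3139.
Not divisible by any: 4777 - 3139.

Final answer: 1638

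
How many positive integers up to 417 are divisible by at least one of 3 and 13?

Multiples of 3: 139. Multiples of 13: 32. Of both (lcm=39): 10.
By inclusion-exclusion: 139 + 32 - 10.

Final answer: 161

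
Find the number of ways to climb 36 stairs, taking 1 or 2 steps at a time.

Let f(n) count the ways. The last step is size 1 or 2, so f(n) = f(n-1) + f(n-2) with f(1)=1, f(2)=2.
Iterating the recurrence: f(1)=1, f(2)=2, f(3)=3, f(4)=5, f(5)=8, f(6)=13, f(7)=21, f(8)=34, f(9)=55, f(10)=89, f(11)=144, f(12)=233, f(13)=377, f(14)=610, f(15)=987, f(16)=1597, f(17)=2584, f(18)=4181, f(19)=6765, f(20)=10946, f(21)=17711, f(22)=28657, f(23)=46368, f(24)=75025, f(25)=121393, f(26)=196418, f(27)=317811, f(28)=514229, f(29)=832040, f(30)=1346269, f(31)=2178309, f(32)=3524578, f(33)=5702887, f(34)=9227465, f(35)=14930352, f(36)=24157817.

Final answer: 24157817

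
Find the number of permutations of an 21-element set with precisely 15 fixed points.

Choose which 15 elements are fixed: C(21,15) = 54264.
Derange the remaining 6 using D(j) = (j-1)(D(j-1) + D(j-2)), D(0)=1, D(1)=0: D(2)=1, D(3)=2, D(4)=9, D(5)=44, D(6)=265.
Total: 54264 x 265.

Final answer: C(21,15) D(6) = 14379960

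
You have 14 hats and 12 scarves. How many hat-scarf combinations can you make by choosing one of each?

By the multiplication principle: 14 x 12.

Final answer: 168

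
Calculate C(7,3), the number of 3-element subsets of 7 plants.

C(7,3) = 7!/(3! x (7-3)!).

Final answer: C(7,3) = 35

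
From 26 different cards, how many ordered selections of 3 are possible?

P(26,3) = 26!/(26-3)! = 26!/23!.

Final answer: P(26,3) = 15600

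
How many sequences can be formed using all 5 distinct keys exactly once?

The number of ways to arrange 5 distinct objects is 5!.

Final answer: 5! = 120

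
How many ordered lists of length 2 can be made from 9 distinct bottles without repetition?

P(9,2) = 9!/(9-2)! = 9!/7!.

Final answer: P(9,2) = 72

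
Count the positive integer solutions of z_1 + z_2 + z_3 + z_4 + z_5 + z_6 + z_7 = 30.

Substitute z'_i = z_i - 1 (so z'_i >= 0). Then sum z'_i = 30 - 7 = 23.
Stars and bars: C(23+7-1, 7-1) = C(29,6).

Final answer: C(29,6) = 475020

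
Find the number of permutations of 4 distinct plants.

The number of ways to arrange 4 distinct objects is 4!.

Final answer: 4! = 24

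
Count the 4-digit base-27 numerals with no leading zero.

These are the integers in [27^3, 27^4), so the count is 27^4 - 27^3 = 26 x 27^3.

Final answer: 511758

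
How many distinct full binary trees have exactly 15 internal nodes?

The structures are counted by the Catalan number C_n. Here n = 15.
C_n = C(2n,n)/(n+1), so C_{15} = C(30,15)/16 = 155117520/16.

Final answer: C_{15} = 9694845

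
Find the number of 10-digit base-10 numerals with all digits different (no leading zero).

First digit: 9 (nonzero). Second: 9 (not first). Third: 8, etc.
Total: 9 x 9 x 8 x 7 x 6 x 5 x 4 x 3 x 2 x 1.

Final answer: 3265920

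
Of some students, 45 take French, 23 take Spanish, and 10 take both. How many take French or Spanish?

|A union B| = |A| + |B| - |A intersect B| = 45 + 23 - 10.

Final answer: 58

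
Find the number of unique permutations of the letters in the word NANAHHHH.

Letters (A:2, H:4, N:2). Total letters: 8.
Permutations = 8!/(4! x 2! x 2!).

Final answer: 420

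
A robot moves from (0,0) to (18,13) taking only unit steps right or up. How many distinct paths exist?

Each path has 18 right steps and 13 up steps in some order (31 steps total).
Choose which 13 of the 31 steps are up: C(31,13).

Final answer: C(31,13) = 206253075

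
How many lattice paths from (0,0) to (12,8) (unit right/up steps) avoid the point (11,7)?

Total paths to (12,8): C(20,8) = 125970.
Paths through (11,7): C(18,7) x C(2,1) = 63648.
Avoiding (11,7): 125970 - 63648.

Final answer: 62322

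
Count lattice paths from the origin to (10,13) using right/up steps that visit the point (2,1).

Paths (0,0)->(2,1): C(3,1) = 3.
Paths (2,1)->(10,13): C(20,12) = 125970.
By multiplication principle: 3 x 125970.

Final answer: 377910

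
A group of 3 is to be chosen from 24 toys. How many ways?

C(24,3) = 24!/(3! x 21!).

Final answer: \binom{24}{3} = 2024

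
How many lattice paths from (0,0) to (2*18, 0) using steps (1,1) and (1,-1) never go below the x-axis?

Total monotonic paths to (18,18): C(36,18) = 9075135300.
By the reflection principle, paths that go above the diagonal number C(36,19) = 8597496600.
Valid Dyck paths: 9075135300 - 8597496600.
(This is the Catalan number C_{18}.)

Final answer: C_{18} = 477638700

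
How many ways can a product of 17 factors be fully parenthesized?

This is a standard Catalan-number count: the answer is C_n. Here n = 17 - 1 = 16.
Using C_0 = 1 and C_(k+1) = C_k x 2(2k+1)/(k+2), build up term by term: C_1=1, C_2=2, C_3=5, C_4=14, C_5=42, C_6=132, C_7=429, C_8=1430, C_9=4862, C_10=16796, C_11=58786, C_12=208012, C_13=742900, C_14=2674440, C_15=9694845, C_16=35357670.

Final answer: C_{16} = 35357670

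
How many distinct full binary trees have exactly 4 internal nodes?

The structures are counted by the Catalan number C_n. Here n = 4.
Using C_0 = 1 and C_(k+1) = C_k x 2(2k+1)/(k+2), build up term by term: C_1=1, C_2=2, C_3=5, C_4=14.

Final answer: C_{4} = 14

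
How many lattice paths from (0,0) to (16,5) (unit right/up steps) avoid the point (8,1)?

Total paths to (16,5): C(21,5) = 20349.
Paths through (8,1): C(9,1) x C(12,4) = 4455.
Avoiding (8,1): 20349 - 4455.

Final answer: 15894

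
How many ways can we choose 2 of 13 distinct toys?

C(13,2) = 13!/(2! x (13-2)!).

Final answer: C(13,2) = 78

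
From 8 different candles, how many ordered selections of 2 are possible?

P(8,2) = 8!/(8-2)! = 8!/6!.

Final answer: P(8,2) = 56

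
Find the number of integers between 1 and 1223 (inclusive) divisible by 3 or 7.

Multiples of 3: 407. Multiples of 7: 174. Of both (lcm=21): 58.
By inclusion-exclusion: 407 + 174 - 58.

Final answer: 523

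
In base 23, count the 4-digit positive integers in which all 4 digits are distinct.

The leading digit has 22 choices (anything but zero); the next has 22 (anything but the first), then 21, and so on, one fewer each time.
Total: 22 x 22 x 21 x 20.

Final answer: 203280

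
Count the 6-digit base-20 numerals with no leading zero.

In base 20, the leading digit has 19 choices (1..19); each of the remaining 5 digits has 20 choices.
Total: 19 x 20^5.

Final answer: 60800000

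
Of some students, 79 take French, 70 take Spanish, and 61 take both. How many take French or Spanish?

|A union B| = |A| + |B| - |A intersect B| = 79 + 70 - 61.

Final answer: 88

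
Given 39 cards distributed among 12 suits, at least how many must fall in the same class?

By pigeonhole with 39 objects and 12 categories: ceiling(39/12).

Final answer: 4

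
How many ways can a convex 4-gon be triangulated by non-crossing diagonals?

This is counted by the nth Catalan number C_n. Here n = 4 - 2 = 2.
C_n = C(2n,n)/(n+1), so C_{2} = C(4,2)/3 = 6/3.

Final answer: C_{2} = 2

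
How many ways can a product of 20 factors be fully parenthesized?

The structures are counted by the Catalan number C_n. Here n = 20 - 1 = 19.
C_n = C(2n,n) - C(2n,n+1), so C_{19} = C(38,19) - C(38,20) = 35345263800 - 33578000610.

Final answer: C_{19} = 1767263190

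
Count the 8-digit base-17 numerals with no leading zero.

In base 17, the leading digit has 16 choices (1..16); each of the remaining 7 digits has 17 choices.
Total: 16 x 17^7.

Final answer: 6565418768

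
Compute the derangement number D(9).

D(n) = (n-1)(D(n-1) + D(n-2)), D(0)=1, D(1)=0.
Building up: D(2)=1, D(3)=2, D(4)=9, D(5)=44, D(6)=265, D(7)=1854, D(8)=14833.
D(9) = 8 x (D(8) + D(7)) = 8 x (14833 + 1854).

Final answer: D(9) = 133496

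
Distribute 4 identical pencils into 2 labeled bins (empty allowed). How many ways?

Stars and bars: C(n+k-1, k-1) = C(5,1).

Final answer: C(5,1) = 5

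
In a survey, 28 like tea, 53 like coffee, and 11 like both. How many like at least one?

|A union B| = |A| + |B| - |A intersect B| = 28 + 53 - 11.

Final answer: 70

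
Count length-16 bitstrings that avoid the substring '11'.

Classify by the final bit: ...0 gives a(n-1) strings, ...01 gives a(n-2) strings. Thus a(n) = a(n-1) + a(n-2) with a(1)=2, a(2)=3.
Building up term by term: a(1)=2, a(2)=3, a(3)=5, a(4)=8, a(5)=13, a(6)=21, a(7)=34, a(8)=55, a(9)=89, a(10)=144, a(11)=233, a(12)=377, a(13)=610, a(14)=987, a(15)=1597, a(16)=2584.

Final answer: 2584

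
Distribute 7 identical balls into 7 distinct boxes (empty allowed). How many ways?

Stars and bars: C(n+k-1, k-1) = C(13,6).

Final answer: C(13,6) = 1716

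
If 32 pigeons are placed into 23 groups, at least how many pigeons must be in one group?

By the pigeonhole principle: ceiling(32/23).

Final answer: 2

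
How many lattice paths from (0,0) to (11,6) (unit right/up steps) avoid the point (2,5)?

Total paths to (11,6): C(17,6) = 12376.
Paths through (2,5): C(7,5) x C(10,1) = 210.
Avoiding (2,5): 12376 - 210.

Final answer: 12166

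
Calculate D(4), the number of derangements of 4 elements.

D(n) = (n-1)(D(n-1) + D(n-2)), D(0)=1, D(1)=0.
D(2) = 1 x (0 + 1) = 1
D(3) = 2 x (1 + 0) = 2
D(4) = 3 x (D(3) + D(2)) = 3 x (2 + 1)

Final answer: D(4) = 9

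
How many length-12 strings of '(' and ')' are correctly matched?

The structures are counted by the Catalan number C_n. Here n = 6 (pairs).
C_n = (2n)!/(n!(n+1)!), so C_{6} = 12!/(6! x 7!) = C(12,6)/7 = 924/7.

Final answer: C_{6} = 132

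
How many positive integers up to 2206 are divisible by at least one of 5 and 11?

Multiples of 5: 441. Multiples of 11: 200. Of both (lcm=55): 40.
By inclusion-exclusion: 441 + 200 - 40.

Final answer: 601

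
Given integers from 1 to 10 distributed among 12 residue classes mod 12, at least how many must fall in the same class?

By pigeonhole with 10 objects and 12 categories: ceiling(10/12).

Final answer: 1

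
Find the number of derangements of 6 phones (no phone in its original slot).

Derangements satisfy D(n) = (n-1)(D(n-1) + D(n-2)), starting from D(0)=1, D(1)=0.
D(2) = 1 x (0 + 1) = 1
D(3) = 2 x (1 + 0) = 2
D(4) = 3 x (2 + 1) = 9
D(5) = 4 x (9 + 2) = 44
D(6) = 5 x (D(5) + D(4)) = 5 x (44 + 9)

Final answer: D(6) = 265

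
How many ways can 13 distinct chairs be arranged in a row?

The number of ways to arrange 13 distinct objects is 13!.

Final answer: 13! = 6227020800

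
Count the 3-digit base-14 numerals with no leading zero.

Leading digit: 13 options (nonzero). Other 2 digit(s): 14 options each.
Total: 13 x 14^2.

Final answer: 2548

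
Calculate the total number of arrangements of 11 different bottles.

The number of ways to arrange 11 distinct objects is 11!.

Final answer: 11! = 39916800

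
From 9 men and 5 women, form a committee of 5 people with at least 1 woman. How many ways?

Sum over valid woman counts:
C(5,1)C(9,4) = 630
C(5,2)C(9,3) = 840
C(5,3)C(9,2) = 360
C(5,4)C(9,1) = 45
C(5,5)C(9,0) = 1
Total: 630 + 840 + 360 + 45 + 1.

Final answer: 1876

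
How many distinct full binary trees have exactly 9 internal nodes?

This is a standard Catalan-number count: the answer is C_n. Here n = 9.
C_n = C(2n,n) - C(2n,n+1), so C_{9} = C(18,9) - C(18,10) = 48620 - 43758.

Final answer: C_{9} = 4862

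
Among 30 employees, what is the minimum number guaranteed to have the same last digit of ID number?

There are 10 possible values for last digit of ID number. With 30 employees and 10 categories, by pigeonhole: ceiling(30/10).

Final answer: 3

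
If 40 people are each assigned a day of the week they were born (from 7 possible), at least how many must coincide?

There are 7 possible values for day of the week they were born. With 40 people and 7 categories, by pigeonhole: ceiling(40/7).

Final answer: 6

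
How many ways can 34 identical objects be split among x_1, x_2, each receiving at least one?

Substitute x'_i = x_i - 1 (so x'_i >= 0). Then sum x'_i = 34 - 2 = 32.
Stars and bars: C(32+2-1, 2-1) = C(33,1).

Final answer: C(33,1) = 33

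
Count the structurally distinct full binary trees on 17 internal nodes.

The structures are counted by the Catalan number C_n. Here n = 17.
C_n = (2n)!/(n!(n+1)!), so C_{17} = 34!/(17! x 18!) = C(34,17)/18 = 2333606220/18.

Final answer: C_{17} = 129644790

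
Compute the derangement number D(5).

Derangements satisfy D(n) = (n-1)(D(n-1) + D(n-2)), starting from D(0)=1, D(1)=0.
D(2) = 1 x (0 + 1) = 1
D(3) = 2 x (1 + 0) = 2
D(4) = 3 x (2 + 1) = 9
D(5) = 4 x (D(4) + D(3)) = 4 x (9 + 2)

Final answer: D(5) = 44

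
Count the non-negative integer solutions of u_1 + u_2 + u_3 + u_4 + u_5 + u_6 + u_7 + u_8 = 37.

Stars and bars with 37 stars and 7 bars:
C(37+8-1, 8-1) = C(44,7).

Final answer: C(44,7) = 38320568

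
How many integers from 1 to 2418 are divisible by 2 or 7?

Multiples of 2: 1209. Multiples of 7: 345. Of both (lcm=14): 172.
By inclusion-exclusion: 1209 + 345 - 172.

Final answer: 1382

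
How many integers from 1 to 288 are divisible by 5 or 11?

Multiples of 5: 57. Multiples of 11: 26. Of both (lcm=55): 5.
By inclusion-exclusion: 57 + 26 - 5.

Final answer: 78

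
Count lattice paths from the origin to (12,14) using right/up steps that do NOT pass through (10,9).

Total paths to (12,14): C(26,14) = 9657700.
Paths through (10,9): C(19,9) x C(7,5) = 1939938.
Avoiding (10,9): 9657700 - 1939938.

Final answer: 7717762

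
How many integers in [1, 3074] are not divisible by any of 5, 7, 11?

|div by 5|=614, |div by 7|=439, |div by 11|=279.
|div by 5&7|=87, |div by 5&11|=55, |div by 7&11|=39, |div by all|=7.
By inclusion-exclusion, divisible by at least one: 614+439+279-87-55-39+7 = 1158.
Not divisible by any: 3074 - 1158.

Final answer: 1916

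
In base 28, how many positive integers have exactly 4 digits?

In base 28, the leading digit has 27 choices (1..27); each of the remaining 3 digits has 28 choices.
Total: 27 x 28^3.

Final answer: 592704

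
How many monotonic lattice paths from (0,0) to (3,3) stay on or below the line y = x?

Total monotonic paths to (3,3): C(6,3) = 20.
Reflecting each bad path at its first crossing gives a bijection with paths to (2,4): C(6,4) = 15.
Valid Dyck paths: 20 - 15.
(This is the Catalan number C_{3}.)

Final answer: C_{3} = 5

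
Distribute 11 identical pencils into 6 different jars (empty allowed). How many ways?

Stars and bars: C(n+k-1, k-1) = C(16,5).

Final answer: C(16,5) = 4368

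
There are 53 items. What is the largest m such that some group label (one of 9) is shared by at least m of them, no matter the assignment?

There are 9 possible values for group label (one of 9). With 53 items and 9 categories, by pigeonhole: ceiling(53/9).

Final answer: 6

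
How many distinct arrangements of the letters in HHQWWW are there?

Letters (H:2, Q:1, W:3). Total letters: 6.
Permutations = 6!/(3! x 2!).

Final answer: 60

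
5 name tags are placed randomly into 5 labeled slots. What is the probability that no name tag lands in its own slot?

Derangements satisfy D(n) = (n-1)(D(n-1) + D(n-2)), starting from D(0)=1, D(1)=0.
Building up: D(2)=1, D(3)=2, D(4)=9, D(5)=44.
Total arrangements: 5! = 120.
Probability = D(5)/5! = 11/30.

Final answer: D(5)/5! = 44/120 = 0.366667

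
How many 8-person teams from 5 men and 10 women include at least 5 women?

Sum over valid woman counts:
C(10,5)C(5,3) = 2520
C(10,6)C(5,2) = 2100
C(10,7)C(5,1) = 600
C(10,8)C(5,0) = 45
Total: 2520 + 2100 + 600 + 45.

Final answer: 5265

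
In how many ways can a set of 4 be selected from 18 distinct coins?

C(18,4) = 18!/(4! x (18-4)!).

Final answer: C(18,4) = 3060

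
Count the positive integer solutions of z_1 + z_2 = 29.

Substitute z'_i = z_i - 1 (so z'_i >= 0). Then sum z'_i = 29 - 2 = 27.
Stars and bars: C(27+2-1, 2-1) = C(28,1).

Final answer: C(28,1) = 28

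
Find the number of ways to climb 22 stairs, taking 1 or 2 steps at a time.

Let f(n) count the ways. The last step is size 1 or 2, so f(n) = f(n-1) + f(n-2) with f(1)=1, f(2)=2.
Building up term by term: f(1)=1, f(2)=2, f(3)=3, f(4)=5, f(5)=8, f(6)=13, f(7)=21, f(8)=34, f(9)=55, f(10)=89, f(11)=144, f(12)=233, f(13)=377, f(14)=610, f(15)=987, f(16)=1597, f(17)=2584, f(18)=4181, f(19)=6765, f(20)=10946, f(21)=17711, f(22)=28657.

Final answer: 28657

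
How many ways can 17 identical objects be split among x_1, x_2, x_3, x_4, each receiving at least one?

Substitute x'_i = x_i - 1 (so x'_i >= 0). Then sum x'_i = 17 - 4 = 13.
Stars and bars: C(13+4-1, 4-1) = C(16,3).

Final answer: C(16,3) = 560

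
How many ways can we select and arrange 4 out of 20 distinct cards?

P(20,4) = 20!/(20-4)! = 20!/16!.

Final answer: P(20,4) = 116280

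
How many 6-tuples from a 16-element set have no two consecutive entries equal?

First character: 16 choices. Each subsequent: 15 choices (must differ from the previous one).
Total: 16 x 15^5.

Final answer: 16 x 15^{5} = 12150000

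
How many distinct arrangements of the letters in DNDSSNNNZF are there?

Letters (D:2, F:1, N:4, S:2, Z:1). Total letters: 10.
Permutations = 10!/(4! x 2! x 2!).

Final answer: 37800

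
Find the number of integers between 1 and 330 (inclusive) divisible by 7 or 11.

Multiples of 7: 47. Multiples of 11: 30. Of both (lcm=77): 4.
By inclusion-exclusion: 47 + 30 - 4.

Final answer: 73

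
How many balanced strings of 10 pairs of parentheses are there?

This is a standard Catalan-number count: the answer is C_n. Here n = 10 (pairs).
C_n = C(2n,n) - C(2n,n+1), so C_{10} = C(20,10) - C(20,11) = 184756 - 167960.

Final answer: C_{10} = 16796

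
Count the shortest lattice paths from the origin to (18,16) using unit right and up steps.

Each path has 18 right steps and 16 up steps in some order (34 steps total).
Choose which 16 of the 34 steps are up: C(34,16).

Final answer: C(34,16) = 2203961430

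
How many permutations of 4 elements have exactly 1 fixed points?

Choose which 1 elements are fixed: C(4,1) = 4.
Derange the remaining 3 using D(j) = (j-1)(D(j-1) + D(j-2)), D(0)=1, D(1)=0: D(2)=1, D(3)=2.
Total: 4 x 2.

Final answer: C(4,1) D(3) = 8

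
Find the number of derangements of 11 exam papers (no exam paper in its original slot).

D(n) = (n-1)(D(n-1) + D(n-2)), D(0)=1, D(1)=0.
D(2) = 1 x (0 + 1) = 1
D(3) = 2 x (1 + 0) = 2
D(4) = 3 x (2 + 1) = 9
D(5) = 4 x (9 + 2) = 44
D(6) = 5 x (44 + 9) = 265
D(7) = 6 x (265 + 44) = 1854
D(8) = 7 x (1854 + 265) = 14833
D(9) = 8 x (14833 + 1854) = 133496
D(10) = 9 x (133496 + 14833) = 1334961
D(11) = 10 x (D(10) + D(9)) = 10 x (1334961 + 133496)

Final answer: D(11) = 14684570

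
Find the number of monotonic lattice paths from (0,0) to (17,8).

Each path has 17 right steps and 8 up steps in some order (25 steps total).
Choose which 8 of the 25 steps are up: C(25,8).

Final answer: C(25,8) = 1081575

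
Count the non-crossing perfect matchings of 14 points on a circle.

The structures are counted by the Catalan number C_n. Here n = 14/2 = 7.
C_n = (2n)!/(n!(n+1)!), so C_{7} = 14!/(7! x 8!) = C(14,7)/8 = 3432/8.

Final answer: C_{7} = 429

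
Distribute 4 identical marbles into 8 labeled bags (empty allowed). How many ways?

Stars and bars: C(n+k-1, k-1) = C(11,7).

Final answer: C(11,7) = 330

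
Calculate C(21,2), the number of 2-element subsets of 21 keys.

C(21,2) = 21!/(2! x (21-2)!).

Final answer: C(21,2) = 210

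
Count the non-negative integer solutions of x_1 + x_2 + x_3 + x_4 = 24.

Stars and bars with 24 stars and 3 bars:
C(24+4-1, 4-1) = C(27,3).

Final answer: C(27,3) = 2925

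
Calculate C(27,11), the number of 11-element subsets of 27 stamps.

C(27,11) = 27!/(11! x 16!).

Final answer: \binom{27}{11} = 13037895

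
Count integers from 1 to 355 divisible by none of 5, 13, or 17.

|div by 5|=71, |div by 13|=27, |div by 17|=20.
|div by 5&13|=5, |div by 5&17|=4, |div by 13&17|=1, |div by all|=0.
By inclusion-exclusion, divisible by at least one: 71+27+20-5-4-1+0 = 108.
Not divisible by any: 355 - 108.

Final answer: 247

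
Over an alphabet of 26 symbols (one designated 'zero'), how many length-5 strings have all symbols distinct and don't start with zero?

The leading digit has 25 choices (anything but zero); the next has 25 (anything but the first), then 24, and so on, one fewer each time.
Total: 25 x 25 x 24 x 23 x 22.

Final answer: 7590000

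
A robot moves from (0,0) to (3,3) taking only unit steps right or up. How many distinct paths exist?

Each path has 3 right steps and 3 up steps in some order (6 steps total).
Choose which 3 of the 6 steps are up: C(6,3).

Final answer: C(6,3) = 20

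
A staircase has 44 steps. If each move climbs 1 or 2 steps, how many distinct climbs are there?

Let f(n) count the ways. The last step is size 1 or 2, so f(n) = f(n-1) + f(n-2) with f(1)=1, f(2)=2.
Iterating the recurrence: f(1)=1, f(2)=2, f(3)=3, f(4)=5, f(5)=8, f(6)=13, f(7)=21, f(8)=34, f(9)=55, f(10)=89, f(11)=144, f(12)=233, f(13)=377, f(14)=610, f(15)=987, f(16)=1597, f(17)=2584, f(18)=4181, f(19)=6765, f(20)=10946, f(21)=17711, f(22)=28657, f(23)=46368, f(24)=75025, f(25)=121393, f(26)=196418, f(27)=317811, f(28)=514229, f(29)=832040, f(30)=1346269, f(31)=2178309, f(32)=3524578, f(33)=5702887, f(34)=9227465, f(35)=14930352, f(36)=24157817, f(37)=39088169, f(38)=63245986, f(39)=102334155, f(40)=165580141, f(41)=267914296, f(42)=433494437, f(43)=701408733, f(44)=1134903170.

Final answer: 1134903170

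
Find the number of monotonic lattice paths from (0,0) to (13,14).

Each path has 13 right steps and 14 up steps in some order (27 steps total).
Choose which 14 of the 27 steps are up: C(27,14).

Final answer: C(27,14) = 20058300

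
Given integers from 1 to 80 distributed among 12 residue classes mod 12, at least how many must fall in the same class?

By pigeonhole with 80 objects and 12 categories: ceiling(80/12).

Final answer: 7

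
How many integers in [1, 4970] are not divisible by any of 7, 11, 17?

|div by 7|=710, |div by 11|=451, |div by 17|=292.
|div by 7&11|=64, |div by 7&17|=41, |div by 11&17|=26, |div by all|=3.
By inclusion-exclusion, divisible by at least one: 710+451+292-64-41-26+3 = 1325.
Not divisible by any: 4970 - 1325.

Final answer: 3645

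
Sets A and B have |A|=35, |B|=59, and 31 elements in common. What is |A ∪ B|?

|A union B| = |A| + |B| - |A intersect B| = 35 + 59 - 31.

Final answer: 63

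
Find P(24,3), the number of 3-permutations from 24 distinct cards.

P(24,3) = 24!/(24-3)! = 24!/21!.

Final answer: P(24,3) = 12144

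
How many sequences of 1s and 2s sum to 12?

Let f(n) be the number of climbs. Removing the last move (1 or 2 steps) gives f(n) = f(n-1) + f(n-2); base cases f(1)=1, f(2)=2.
Iterating the recurrence: f(1)=1, f(2)=2, f(3)=3, f(4)=5, f(5)=8, f(6)=13, f(7)=21, f(8)=34, f(9)=55, f(10)=89, f(11)=144, f(12)=233.

Final answer: 233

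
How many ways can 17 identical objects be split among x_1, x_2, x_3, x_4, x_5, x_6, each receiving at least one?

Substitute x'_i = x_i - 1 (so x'_i >= 0). Then sum x'_i = 17 - 6 = 11.
Stars and bars: C(11+6-1, 6-1) = C(16,5).

Final answer: C(16,5) = 4368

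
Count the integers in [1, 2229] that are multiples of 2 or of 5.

Multiples of 2: 1114. Multiples of 5: 445. Of both (lcm=10): 222.
By inclusion-exclusion: 1114 + 445 - 222.

Final answer: 1337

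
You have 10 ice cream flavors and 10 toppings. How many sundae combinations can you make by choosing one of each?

By the multiplication principle: 10 x 10.

Final answer: 100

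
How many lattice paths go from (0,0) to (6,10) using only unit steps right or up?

Each path has 6 right steps and 10 up steps in some order (16 steps total).
Choose which 10 of the 16 steps are up: C(16,10).

Final answer: C(16,10) = 8008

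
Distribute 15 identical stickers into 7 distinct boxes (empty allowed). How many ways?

Stars and bars: C(n+k-1, k-1) = C(21,6).

Final answer: C(21,6) = 54264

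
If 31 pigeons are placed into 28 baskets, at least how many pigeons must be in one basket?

By the pigeonhole principle: ceiling(31/28).

Final answer: 2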